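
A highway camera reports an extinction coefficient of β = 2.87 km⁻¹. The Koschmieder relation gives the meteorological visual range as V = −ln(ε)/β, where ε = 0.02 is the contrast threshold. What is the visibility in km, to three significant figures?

V = −ln(0.02) / 2.87 = 3.912 / 2.87 = 1.3631 km.

1.36 km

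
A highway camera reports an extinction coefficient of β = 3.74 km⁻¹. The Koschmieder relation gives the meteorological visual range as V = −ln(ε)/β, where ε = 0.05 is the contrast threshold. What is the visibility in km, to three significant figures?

V = −ln(0.05) / 3.74 = 2.996 / 3.74 = 0.8010 km.

0.801 km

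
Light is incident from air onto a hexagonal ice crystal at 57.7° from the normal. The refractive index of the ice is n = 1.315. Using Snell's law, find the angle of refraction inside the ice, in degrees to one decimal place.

Snell: sin θ_r = sin θ_i / n = sin 57.7° / 1.315 = 0.8453 / 1.315 = 0.6428.
θ_r = arcsin(0.6428) = 40.00°.

40.0°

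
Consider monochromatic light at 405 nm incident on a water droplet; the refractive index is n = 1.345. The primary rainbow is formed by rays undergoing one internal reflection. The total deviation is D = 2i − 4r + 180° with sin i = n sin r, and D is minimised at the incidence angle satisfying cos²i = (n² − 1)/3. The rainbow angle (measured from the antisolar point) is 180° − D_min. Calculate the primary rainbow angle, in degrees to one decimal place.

cos²i = (1.80902 − 1)/3 = 0.26967; i = arccos(0.51930) = 58.715°.
sin r = sin 58.715°/1.345 = 0.63538; r = 39.448°.
D_min = 2·58.715° − 4·39.448° + 180° = 139.635°.
Rainbow angle = 180° − D_min = 40.365°.

40.4°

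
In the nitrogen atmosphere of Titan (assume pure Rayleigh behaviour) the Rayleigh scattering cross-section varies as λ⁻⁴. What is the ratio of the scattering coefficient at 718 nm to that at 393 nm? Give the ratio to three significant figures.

Rayleigh scattering ∝ λ⁻⁴, so the ratio of coefficients is the inverse fourth power of the wavelength ratio.
σ(718)/σ(393) = (393/718)⁴ = (0.5474)⁴ = 0.08976.

0.0898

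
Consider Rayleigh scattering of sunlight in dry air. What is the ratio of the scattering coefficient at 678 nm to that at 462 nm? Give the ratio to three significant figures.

0.216

Rayleigh scattering ∝ λ⁻⁴, so the ratio of coefficients is the inverse fourth power of the wavelength ratio.
σ(678)/σ(462) = (462/678)⁴ = (0.6814)⁴ = 0.2156.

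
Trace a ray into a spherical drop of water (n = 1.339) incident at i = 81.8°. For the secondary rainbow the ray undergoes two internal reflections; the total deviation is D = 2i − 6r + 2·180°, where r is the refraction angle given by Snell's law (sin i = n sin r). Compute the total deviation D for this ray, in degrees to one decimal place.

sin r = sin 81.8° / 1.339 = 0.9898/1.339 = 0.7392; r = 47.66°.
D = 2·81.8° − 6·47.66° + 2·180° = 163.60° − 285.98° + 360° = 237.62°.

237.6°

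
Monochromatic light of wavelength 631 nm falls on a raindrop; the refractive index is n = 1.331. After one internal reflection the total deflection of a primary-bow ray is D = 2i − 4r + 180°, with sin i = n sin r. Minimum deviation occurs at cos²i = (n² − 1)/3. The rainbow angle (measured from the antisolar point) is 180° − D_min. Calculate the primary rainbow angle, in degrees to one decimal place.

cos²i = (1.77156 − 1)/3 = 0.25719; i = arccos(0.50714) = 59.527°.
sin r = sin 59.527°/1.331 = 0.64753; r = 40.356°.
D_min = 2·59.527° − 4·40.356° + 180° = 137.630°.
Rainbow angle = 180° − D_min = 42.370°.

42.4°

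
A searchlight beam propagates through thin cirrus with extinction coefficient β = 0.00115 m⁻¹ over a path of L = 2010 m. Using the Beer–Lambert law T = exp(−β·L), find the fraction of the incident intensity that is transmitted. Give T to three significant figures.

0.0991

τ = β·L = 0.00115 × 2010 = 2.3115.
T = exp(−2.3115) = 0.0991.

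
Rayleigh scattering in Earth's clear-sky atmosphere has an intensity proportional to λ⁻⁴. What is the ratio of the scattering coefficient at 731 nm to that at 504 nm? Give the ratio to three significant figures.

Rayleigh scattering ∝ λ⁻⁴, so the ratio of coefficients is the inverse fourth power of the wavelength ratio.
σ(731)/σ(504) = (504/731)⁴ = (0.6895)⁴ = 0.226.

0.226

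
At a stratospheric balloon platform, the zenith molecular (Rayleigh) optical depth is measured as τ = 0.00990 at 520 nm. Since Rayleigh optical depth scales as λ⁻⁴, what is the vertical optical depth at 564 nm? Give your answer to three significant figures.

0.00715

τ(564 nm) = τ(520 nm) × (520/564)⁴ = 0.00990 × (0.9220)⁴ = 0.00990 × 0.7226 = 0.0072.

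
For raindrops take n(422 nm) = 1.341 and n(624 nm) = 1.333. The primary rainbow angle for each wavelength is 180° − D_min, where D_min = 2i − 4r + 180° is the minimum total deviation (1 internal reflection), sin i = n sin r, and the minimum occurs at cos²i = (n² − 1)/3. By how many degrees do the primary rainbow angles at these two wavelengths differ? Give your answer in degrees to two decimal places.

1.15°

At 422 nm (n = 1.341): cos²i = 0.26609 → i = 58.946°, r = 39.705°, D_min = 139.071°, rainbow angle = 40.929°.
At 624 nm (n = 1.333): cos²i = 0.25896 → i = 59.410°, r = 40.225°, D_min = 137.922°, rainbow angle = 42.078°.
Angular width = |40.929° − 42.078°| = 1.149°.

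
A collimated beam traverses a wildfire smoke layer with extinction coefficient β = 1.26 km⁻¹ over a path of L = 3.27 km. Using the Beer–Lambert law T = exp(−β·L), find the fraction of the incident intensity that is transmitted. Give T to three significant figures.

τ = β·L = 1.26 × 3.27 = 4.1202.
T = exp(−4.1202) = 0.0162.

0.0162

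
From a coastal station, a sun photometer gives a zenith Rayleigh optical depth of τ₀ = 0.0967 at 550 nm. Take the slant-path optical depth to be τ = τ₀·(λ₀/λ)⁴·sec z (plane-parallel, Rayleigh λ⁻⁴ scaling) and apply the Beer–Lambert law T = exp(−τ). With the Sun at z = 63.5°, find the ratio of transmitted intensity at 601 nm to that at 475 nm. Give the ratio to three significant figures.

Airmass: sec 63.5° = 2.2412.
τ(601 nm) = 0.0967 × (550/601)⁴ × 2.2412 = 0.0967 × 0.7014 × 2.2412 = 0.1520.
τ(475 nm) = 0.0967 × (550/475)⁴ × 2.2412 = 0.0967 × 1.7975 × 2.2412 = 0.3896.
T(601)/T(475) = exp(τ_B − τ_A) = exp(0.2376) = 1.2681.

1.27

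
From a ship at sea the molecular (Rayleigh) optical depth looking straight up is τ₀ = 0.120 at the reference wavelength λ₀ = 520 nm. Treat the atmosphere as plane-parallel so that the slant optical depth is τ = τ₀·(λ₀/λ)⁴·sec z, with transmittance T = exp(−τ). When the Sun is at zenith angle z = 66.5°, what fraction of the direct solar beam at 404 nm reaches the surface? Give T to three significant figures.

0.438

sec 66.5° = 2.5078.
τ = 0.120 × (520/404)⁴ × 2.5078 = 0.120 × 2.7447 × 2.5078 = 0.8260.
T = exp(−0.8260) = 0.4378.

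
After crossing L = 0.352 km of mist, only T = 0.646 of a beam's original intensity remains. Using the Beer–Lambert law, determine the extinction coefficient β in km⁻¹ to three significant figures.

1.24 km⁻¹

Beer–Lambert: T = exp(−βL) ⇒ β = −ln(T)/L = −ln(0.646)/0.352 = 0.4370/0.352 = 1.241 km⁻¹.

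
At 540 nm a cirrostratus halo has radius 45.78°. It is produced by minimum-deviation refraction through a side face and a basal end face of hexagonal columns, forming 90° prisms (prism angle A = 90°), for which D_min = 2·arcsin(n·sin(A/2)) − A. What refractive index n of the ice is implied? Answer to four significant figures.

1.310

Rearranging: n = sin((D_min + A)/2) / sin(A/2).
(D_min + A)/2 = (45.78° + 90°)/2 = 67.890°.
n = sin 67.890° / sin 45° = 0.9265 / 0.7071 = 1.3102.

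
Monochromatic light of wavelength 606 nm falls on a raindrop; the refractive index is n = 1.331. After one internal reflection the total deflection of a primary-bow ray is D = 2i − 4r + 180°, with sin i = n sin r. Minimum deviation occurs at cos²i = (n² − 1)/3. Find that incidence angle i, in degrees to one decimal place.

59.5°

cos²i = (1.331² − 1)/3 = (1.77156 − 1)/3 = 0.25719.
cos i = 0.50714, so i = 59.527°.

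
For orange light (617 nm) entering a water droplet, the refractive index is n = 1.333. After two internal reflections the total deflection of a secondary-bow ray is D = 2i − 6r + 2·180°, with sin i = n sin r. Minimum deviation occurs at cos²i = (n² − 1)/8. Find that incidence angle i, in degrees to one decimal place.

71.8°

cos²i = (1.333² − 1)/8 = (1.77689 − 1)/8 = 0.09711.
cos i = 0.31163, so i = 71.843°.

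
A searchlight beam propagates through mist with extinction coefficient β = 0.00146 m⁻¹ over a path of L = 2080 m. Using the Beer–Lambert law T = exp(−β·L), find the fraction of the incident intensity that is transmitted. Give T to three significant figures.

0.0480

τ = β·L = 0.00146 × 2080 = 3.0368.
T = exp(−3.0368) = 0.0480.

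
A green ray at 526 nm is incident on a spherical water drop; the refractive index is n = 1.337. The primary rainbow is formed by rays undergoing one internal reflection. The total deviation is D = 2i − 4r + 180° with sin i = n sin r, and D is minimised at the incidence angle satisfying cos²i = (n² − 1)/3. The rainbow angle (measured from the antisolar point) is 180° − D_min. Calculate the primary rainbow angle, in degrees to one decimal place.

cos²i = (1.78757 − 1)/3 = 0.26252; i = arccos(0.51237) = 59.178°.
sin r = sin 59.178°/1.337 = 0.64231; r = 39.964°.
D_min = 2·59.178° − 4·39.964° + 180° = 138.500°.
Rainbow angle = 180° − D_min = 41.500°.

41.5°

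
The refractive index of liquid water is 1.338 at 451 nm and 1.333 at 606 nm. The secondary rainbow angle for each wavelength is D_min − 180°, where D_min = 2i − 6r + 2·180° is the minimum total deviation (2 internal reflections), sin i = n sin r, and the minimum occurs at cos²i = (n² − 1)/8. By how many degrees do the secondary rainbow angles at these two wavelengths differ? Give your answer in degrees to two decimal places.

At 451 nm (n = 1.338): cos²i = 0.09878 → i = 71.682°, r = 45.195°, D_min = 232.193°, rainbow angle = 52.193°.
At 606 nm (n = 1.333): cos²i = 0.09711 → i = 71.843°, r = 45.466°, D_min = 230.891°, rainbow angle = 50.891°.
Angular width = |52.193° − 50.891°| = 1.302°.

1.30°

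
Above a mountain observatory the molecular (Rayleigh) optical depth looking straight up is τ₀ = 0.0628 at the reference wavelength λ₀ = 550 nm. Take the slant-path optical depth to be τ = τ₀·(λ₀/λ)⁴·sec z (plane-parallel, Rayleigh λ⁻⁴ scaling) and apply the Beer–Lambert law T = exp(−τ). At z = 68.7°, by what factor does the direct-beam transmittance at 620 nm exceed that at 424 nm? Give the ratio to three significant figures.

Airmass: sec 68.7° = 2.7529.
τ(620 nm) = 0.0628 × (550/620)⁴ × 2.7529 = 0.0628 × 0.6193 × 2.7529 = 0.1071.
τ(424 nm) = 0.0628 × (550/424)⁴ × 2.7529 = 0.0628 × 2.8313 × 2.7529 = 0.4895.
T(620)/T(424) = exp(τ_B − τ_A) = exp(0.3824) = 1.4658.

1.47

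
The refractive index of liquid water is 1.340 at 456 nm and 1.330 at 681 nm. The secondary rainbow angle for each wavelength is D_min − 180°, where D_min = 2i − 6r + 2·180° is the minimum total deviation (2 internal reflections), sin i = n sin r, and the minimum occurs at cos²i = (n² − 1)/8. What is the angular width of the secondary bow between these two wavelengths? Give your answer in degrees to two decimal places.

2.61°

At 456 nm (n = 1.340): cos²i = 0.09945 → i = 71.618°, r = 45.088°, D_min = 232.709°, rainbow angle = 52.709°.
At 681 nm (n = 1.330): cos²i = 0.09611 → i = 71.940°, r = 45.630°, D_min = 230.101°, rainbow angle = 50.101°.
Angular width = |52.709° − 50.101°| = 2.608°.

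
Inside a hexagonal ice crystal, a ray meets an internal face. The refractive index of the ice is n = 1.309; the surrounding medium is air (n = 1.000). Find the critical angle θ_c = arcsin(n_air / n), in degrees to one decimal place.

sin θ_c = n_air / n = 1.000 / 1.309 = 0.7639.
θ_c = arcsin(0.7639) = 49.81°.

49.8°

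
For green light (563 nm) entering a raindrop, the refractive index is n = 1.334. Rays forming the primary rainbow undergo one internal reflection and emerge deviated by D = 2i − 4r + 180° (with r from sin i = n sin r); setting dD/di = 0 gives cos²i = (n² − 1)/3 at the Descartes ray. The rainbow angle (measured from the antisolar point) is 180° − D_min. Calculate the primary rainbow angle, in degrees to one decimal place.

41.9°

cos²i = (1.77956 − 1)/3 = 0.25985; i = arccos(0.50976) = 59.352°.
sin r = sin 59.352°/1.334 = 0.64492; r = 40.159°.
D_min = 2·59.352° − 4·40.159° + 180° = 138.067°.
Rainbow angle = 180° − D_min = 41.933°.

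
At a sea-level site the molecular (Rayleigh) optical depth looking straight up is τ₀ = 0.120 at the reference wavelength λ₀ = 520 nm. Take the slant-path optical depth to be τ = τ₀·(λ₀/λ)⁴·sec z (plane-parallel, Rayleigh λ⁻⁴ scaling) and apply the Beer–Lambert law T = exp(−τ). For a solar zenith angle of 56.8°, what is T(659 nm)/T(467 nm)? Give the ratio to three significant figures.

1.29

Airmass: sec 56.8° = 1.8263.
τ(659 nm) = 0.120 × (520/659)⁴ × 1.8263 = 0.120 × 0.3877 × 1.8263 = 0.0850.
τ(467 nm) = 0.120 × (520/467)⁴ × 1.8263 = 0.120 × 1.5373 × 1.8263 = 0.3369.
T(659)/T(467) = exp(τ_B − τ_A) = exp(0.2519) = 1.2865.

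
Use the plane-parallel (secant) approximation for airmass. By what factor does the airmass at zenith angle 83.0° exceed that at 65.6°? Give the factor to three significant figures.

X(83.0°)/X(65.6°) = sec 83.0° / sec 65.6° = cos 65.6° / cos 83.0° = 0.4131/0.1219 = 3.3897.

3.39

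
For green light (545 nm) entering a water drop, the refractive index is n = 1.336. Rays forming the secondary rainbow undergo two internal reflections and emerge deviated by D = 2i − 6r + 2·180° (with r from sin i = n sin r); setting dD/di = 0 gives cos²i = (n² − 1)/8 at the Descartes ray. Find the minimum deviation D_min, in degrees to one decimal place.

cos²i = (1.78490 − 1)/8 = 0.09811; i = arccos(0.31323) = 71.746°.
sin r = sin 71.746°/1.336 = 0.71084; r = 45.303°.
D_min = 2·71.746° − 6·45.303° + 360° = 231.674°.

231.7°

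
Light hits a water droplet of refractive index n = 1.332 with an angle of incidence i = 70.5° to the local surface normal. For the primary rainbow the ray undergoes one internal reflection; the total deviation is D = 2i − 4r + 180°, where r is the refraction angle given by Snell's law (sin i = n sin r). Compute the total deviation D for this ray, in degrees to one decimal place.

140.8°

sin r = sin 70.5° / 1.332 = 0.9426/1.332 = 0.7077; r = 45.05°.
D = 2·70.5° − 4·45.05° + 180° = 141.00° − 180.19° + 180° = 140.81°.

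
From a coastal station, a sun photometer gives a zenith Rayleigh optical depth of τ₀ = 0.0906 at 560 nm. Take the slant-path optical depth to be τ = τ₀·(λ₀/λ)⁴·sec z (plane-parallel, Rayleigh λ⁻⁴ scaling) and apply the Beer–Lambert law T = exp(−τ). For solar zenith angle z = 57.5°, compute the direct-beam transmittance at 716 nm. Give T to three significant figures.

sec 57.5° = 1.8612.
τ = 0.0906 × (560/716)⁴ × 1.8612 = 0.0906 × 0.3742 × 1.8612 = 0.0631.
T = exp(−0.0631) = 0.9389.

0.939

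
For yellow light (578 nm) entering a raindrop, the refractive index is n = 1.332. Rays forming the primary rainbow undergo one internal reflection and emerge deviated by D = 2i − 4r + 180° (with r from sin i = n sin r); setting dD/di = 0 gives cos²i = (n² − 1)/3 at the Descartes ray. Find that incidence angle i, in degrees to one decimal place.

cos²i = (1.332² − 1)/3 = (1.77422 − 1)/3 = 0.25807.
cos i = 0.50801, so i = 59.469°.

59.5°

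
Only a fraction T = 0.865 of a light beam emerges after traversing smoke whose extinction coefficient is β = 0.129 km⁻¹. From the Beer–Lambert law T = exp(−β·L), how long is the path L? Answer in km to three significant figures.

1.12 km

Beer–Lambert: T = exp(−βL) ⇒ L = −ln(T)/β = −ln(0.865)/0.129 = 0.1450/0.129 = 1.124 km.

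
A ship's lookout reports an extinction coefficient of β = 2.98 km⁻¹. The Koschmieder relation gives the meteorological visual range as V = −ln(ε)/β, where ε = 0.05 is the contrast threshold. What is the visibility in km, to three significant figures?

1.01 km

V = −ln(0.05) / 2.98 = 2.996 / 2.98 = 1.0053 km.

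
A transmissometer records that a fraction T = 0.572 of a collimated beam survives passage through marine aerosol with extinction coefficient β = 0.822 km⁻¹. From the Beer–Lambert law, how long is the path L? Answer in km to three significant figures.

Beer–Lambert: T = exp(−βL) ⇒ L = −ln(T)/β = −ln(0.572)/0.822 = 0.5586/0.822 = 0.6796 km.

0.680 km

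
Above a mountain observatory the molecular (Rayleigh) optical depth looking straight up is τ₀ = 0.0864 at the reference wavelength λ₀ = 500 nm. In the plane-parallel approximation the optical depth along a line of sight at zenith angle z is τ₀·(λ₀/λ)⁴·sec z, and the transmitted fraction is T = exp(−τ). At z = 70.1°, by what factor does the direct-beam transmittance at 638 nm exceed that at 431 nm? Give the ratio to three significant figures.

1.44

Airmass: sec 70.1° = 2.9379.
τ(638 nm) = 0.0864 × (500/638)⁴ × 2.9379 = 0.0864 × 0.3772 × 2.9379 = 0.0958.
τ(431 nm) = 0.0864 × (500/431)⁴ × 2.9379 = 0.0864 × 1.8112 × 2.9379 = 0.4597.
T(638)/T(431) = exp(τ_B − τ_A) = exp(0.3640) = 1.4391.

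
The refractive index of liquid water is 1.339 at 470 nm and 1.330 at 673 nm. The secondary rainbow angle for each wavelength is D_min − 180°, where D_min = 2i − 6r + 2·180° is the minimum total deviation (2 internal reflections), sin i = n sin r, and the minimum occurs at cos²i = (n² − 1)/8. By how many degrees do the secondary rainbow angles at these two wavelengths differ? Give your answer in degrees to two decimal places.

2.35°

At 470 nm (n = 1.339): cos²i = 0.09912 → i = 71.650°, r = 45.141°, D_min = 232.451°, rainbow angle = 52.451°.
At 673 nm (n = 1.330): cos²i = 0.09611 → i = 71.940°, r = 45.630°, D_min = 230.101°, rainbow angle = 50.101°.
Angular width = |52.451° − 50.101°| = 2.350°.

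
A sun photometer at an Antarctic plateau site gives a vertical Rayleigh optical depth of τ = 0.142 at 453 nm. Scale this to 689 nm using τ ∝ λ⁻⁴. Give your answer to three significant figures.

τ(689 nm) = τ(453 nm) × (453/689)⁴ = 0.142 × (0.6575)⁴ = 0.142 × 0.1869 = 0.0265.

0.0265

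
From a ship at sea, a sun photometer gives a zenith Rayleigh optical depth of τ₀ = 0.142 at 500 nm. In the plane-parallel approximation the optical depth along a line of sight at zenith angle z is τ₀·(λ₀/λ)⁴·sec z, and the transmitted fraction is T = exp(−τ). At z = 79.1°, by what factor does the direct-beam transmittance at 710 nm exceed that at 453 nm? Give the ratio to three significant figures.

Airmass: sec 79.1° = 5.2883.
τ(710 nm) = 0.142 × (500/710)⁴ × 5.2883 = 0.142 × 0.2459 × 5.2883 = 0.1847.
τ(453 nm) = 0.142 × (500/453)⁴ × 5.2883 = 0.142 × 1.4842 × 5.2883 = 1.1145.
T(710)/T(453) = exp(τ_B − τ_A) = exp(0.9298) = 2.5341.

2.53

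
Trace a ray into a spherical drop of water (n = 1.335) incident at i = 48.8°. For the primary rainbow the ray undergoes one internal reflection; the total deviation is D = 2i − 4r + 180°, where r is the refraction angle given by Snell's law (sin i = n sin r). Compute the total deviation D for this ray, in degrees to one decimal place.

140.4°

sin r = sin 48.8° / 1.335 = 0.7524/1.335 = 0.5636; r = 34.31°.
D = 2·48.8° − 4·34.31° + 180° = 97.60° − 137.22° + 180° = 140.38°.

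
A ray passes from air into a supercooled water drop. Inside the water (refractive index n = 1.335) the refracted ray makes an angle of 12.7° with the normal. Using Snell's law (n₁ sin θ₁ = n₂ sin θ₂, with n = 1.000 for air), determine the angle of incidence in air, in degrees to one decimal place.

17.1°

Snell: sin θ_i = n · sin θ_r = 1.335 × sin 12.7° = 1.335 × 0.2198 = 0.2935.
θ_i = arcsin(0.2935) = 17.07°.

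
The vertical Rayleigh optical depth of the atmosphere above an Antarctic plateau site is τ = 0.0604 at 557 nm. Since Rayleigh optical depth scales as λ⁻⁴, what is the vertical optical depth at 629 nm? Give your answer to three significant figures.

0.0371

τ(629 nm) = τ(557 nm) × (557/629)⁴ = 0.0604 × (0.8855)⁴ = 0.0604 × 0.6149 = 0.0371.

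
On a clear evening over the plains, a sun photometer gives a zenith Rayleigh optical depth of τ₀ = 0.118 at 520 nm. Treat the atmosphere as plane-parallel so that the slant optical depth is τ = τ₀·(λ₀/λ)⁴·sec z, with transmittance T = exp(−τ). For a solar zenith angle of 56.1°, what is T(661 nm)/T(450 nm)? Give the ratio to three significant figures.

1.34

Airmass: sec 56.1° = 1.7929.
τ(661 nm) = 0.118 × (520/661)⁴ × 1.7929 = 0.118 × 0.3830 × 1.7929 = 0.0810.
τ(450 nm) = 0.118 × (520/450)⁴ × 1.7929 = 0.118 × 1.7830 × 1.7929 = 0.3772.
T(661)/T(450) = exp(τ_B − τ_A) = exp(0.2962) = 1.3447.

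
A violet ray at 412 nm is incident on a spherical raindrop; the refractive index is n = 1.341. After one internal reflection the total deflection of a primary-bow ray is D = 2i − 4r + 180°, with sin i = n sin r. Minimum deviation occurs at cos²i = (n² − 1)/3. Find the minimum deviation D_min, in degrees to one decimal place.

139.1°

cos²i = (1.79828 − 1)/3 = 0.26609; i = arccos(0.51584) = 58.946°.
sin r = sin 58.946°/1.341 = 0.63884; r = 39.705°.
D_min = 2·58.946° − 4·39.705° + 180° = 139.071°.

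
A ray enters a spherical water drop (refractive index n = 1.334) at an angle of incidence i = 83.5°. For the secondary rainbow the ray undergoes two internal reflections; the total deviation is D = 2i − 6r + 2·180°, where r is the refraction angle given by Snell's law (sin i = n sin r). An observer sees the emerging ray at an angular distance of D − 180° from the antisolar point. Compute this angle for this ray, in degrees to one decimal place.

sin r = sin 83.5° / 1.334 = 0.9936/1.334 = 0.7448; r = 48.14°.
D = 2·83.5° − 6·48.14° + 2·180° = 167.00° − 288.85° + 360° = 238.15°.
Angle from antisolar point = D − 180° = 58.15°.

58.1°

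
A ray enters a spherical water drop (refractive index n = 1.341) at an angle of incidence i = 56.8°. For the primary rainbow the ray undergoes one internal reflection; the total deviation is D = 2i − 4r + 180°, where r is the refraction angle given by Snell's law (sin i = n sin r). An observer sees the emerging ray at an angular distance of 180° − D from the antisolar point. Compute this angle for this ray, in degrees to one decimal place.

40.8°

sin r = sin 56.8° / 1.341 = 0.8368/1.341 = 0.6240; r = 38.61°.
D = 2·56.8° − 4·38.61° + 180° = 113.60° − 154.43° + 180° = 139.17°.
Angle from antisolar point = 180° − D = 40.83°.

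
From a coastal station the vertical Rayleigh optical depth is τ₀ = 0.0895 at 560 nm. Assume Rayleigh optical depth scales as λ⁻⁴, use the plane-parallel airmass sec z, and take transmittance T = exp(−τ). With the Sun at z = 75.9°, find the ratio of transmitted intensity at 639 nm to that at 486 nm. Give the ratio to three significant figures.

Airmass: sec 75.9° = 4.1048.
τ(639 nm) = 0.0895 × (560/639)⁴ × 4.1048 = 0.0895 × 0.5899 × 4.1048 = 0.2167.
τ(486 nm) = 0.0895 × (560/486)⁴ × 4.1048 = 0.0895 × 1.7628 × 4.1048 = 0.6476.
T(639)/T(486) = exp(τ_B − τ_A) = exp(0.4309) = 1.5387.

1.54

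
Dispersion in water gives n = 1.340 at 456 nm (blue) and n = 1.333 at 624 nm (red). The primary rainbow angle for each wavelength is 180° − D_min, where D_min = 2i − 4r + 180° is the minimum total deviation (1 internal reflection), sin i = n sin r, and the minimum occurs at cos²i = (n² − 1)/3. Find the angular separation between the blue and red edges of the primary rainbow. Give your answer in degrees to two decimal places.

At 456 nm (n = 1.340): cos²i = 0.26520 → i = 59.004°, r = 39.770°, D_min = 138.929°, rainbow angle = 41.071°.
At 624 nm (n = 1.333): cos²i = 0.25896 → i = 59.410°, r = 40.225°, D_min = 137.922°, rainbow angle = 42.078°.
Angular width = |41.071° − 42.078°| = 1.007°.

1.01°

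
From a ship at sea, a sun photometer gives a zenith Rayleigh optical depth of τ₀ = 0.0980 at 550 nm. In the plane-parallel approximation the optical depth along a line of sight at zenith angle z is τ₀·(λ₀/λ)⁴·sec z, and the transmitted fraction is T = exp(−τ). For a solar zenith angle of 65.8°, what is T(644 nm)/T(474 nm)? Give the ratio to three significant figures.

Airmass: sec 65.8° = 2.4395.
τ(644 nm) = 0.0980 × (550/644)⁴ × 2.4395 = 0.0980 × 0.5320 × 2.4395 = 0.1272.
τ(474 nm) = 0.0980 × (550/474)⁴ × 2.4395 = 0.0980 × 1.8127 × 2.4395 = 0.4334.
T(644)/T(474) = exp(τ_B − τ_A) = exp(0.3062) = 1.3582.

1.36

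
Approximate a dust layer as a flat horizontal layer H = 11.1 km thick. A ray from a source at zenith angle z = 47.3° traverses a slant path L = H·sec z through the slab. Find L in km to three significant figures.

sec z = 1/cos 47.3° = 1.4746.
L = 11.1 × 1.4746 = 16.368 km.

16.4 km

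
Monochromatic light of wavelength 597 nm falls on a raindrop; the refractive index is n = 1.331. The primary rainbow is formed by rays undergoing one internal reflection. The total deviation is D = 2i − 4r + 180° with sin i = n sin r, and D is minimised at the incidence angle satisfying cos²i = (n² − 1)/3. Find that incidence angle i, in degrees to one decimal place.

cos²i = (1.331² − 1)/3 = (1.77156 − 1)/3 = 0.25719.
cos i = 0.50714, so i = 59.527°.

59.5°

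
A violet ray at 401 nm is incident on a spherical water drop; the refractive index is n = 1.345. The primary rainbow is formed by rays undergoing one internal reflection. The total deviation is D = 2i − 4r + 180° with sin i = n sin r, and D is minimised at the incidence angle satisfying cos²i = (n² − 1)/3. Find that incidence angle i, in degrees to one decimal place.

cos²i = (1.345² − 1)/3 = (1.80902 − 1)/3 = 0.26967.
cos i = 0.51930, so i = 58.715°.

58.7°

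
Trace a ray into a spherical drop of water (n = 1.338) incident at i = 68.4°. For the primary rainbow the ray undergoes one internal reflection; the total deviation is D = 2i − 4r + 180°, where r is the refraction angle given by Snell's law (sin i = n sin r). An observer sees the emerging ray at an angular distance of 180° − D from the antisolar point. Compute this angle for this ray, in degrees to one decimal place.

sin r = sin 68.4° / 1.338 = 0.9298/1.338 = 0.6949; r = 44.02°.
D = 2·68.4° − 4·44.02° + 180° = 136.80° − 176.08° + 180° = 140.72°.
Angle from antisolar point = 180° − D = 39.28°.

39.3°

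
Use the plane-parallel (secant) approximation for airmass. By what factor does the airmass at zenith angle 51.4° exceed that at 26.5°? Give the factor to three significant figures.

X(51.4°)/X(26.5°) = sec 51.4° / sec 26.5° = cos 26.5° / cos 51.4° = 0.8949/0.6239 = 1.4345.

1.43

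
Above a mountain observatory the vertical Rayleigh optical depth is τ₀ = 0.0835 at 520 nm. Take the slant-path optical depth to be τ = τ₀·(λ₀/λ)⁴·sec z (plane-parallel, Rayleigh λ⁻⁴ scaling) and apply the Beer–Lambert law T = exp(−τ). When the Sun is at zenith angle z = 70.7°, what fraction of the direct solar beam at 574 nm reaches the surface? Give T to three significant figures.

sec 70.7° = 3.0256.
τ = 0.0835 × (520/574)⁴ × 3.0256 = 0.0835 × 0.6735 × 3.0256 = 0.1702.
T = exp(−0.1702) = 0.8435.

0.844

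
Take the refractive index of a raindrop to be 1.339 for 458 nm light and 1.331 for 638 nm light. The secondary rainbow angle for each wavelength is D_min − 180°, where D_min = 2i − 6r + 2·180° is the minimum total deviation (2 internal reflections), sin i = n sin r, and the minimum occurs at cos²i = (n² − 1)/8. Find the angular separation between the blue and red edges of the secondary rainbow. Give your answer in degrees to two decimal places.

2.09°

At 458 nm (n = 1.339): cos²i = 0.09912 → i = 71.650°, r = 45.141°, D_min = 232.451°, rainbow angle = 52.451°.
At 638 nm (n = 1.331): cos²i = 0.09645 → i = 71.907°, r = 45.575°, D_min = 230.365°, rainbow angle = 50.365°.
Angular width = |52.451° − 50.365°| = 2.086°.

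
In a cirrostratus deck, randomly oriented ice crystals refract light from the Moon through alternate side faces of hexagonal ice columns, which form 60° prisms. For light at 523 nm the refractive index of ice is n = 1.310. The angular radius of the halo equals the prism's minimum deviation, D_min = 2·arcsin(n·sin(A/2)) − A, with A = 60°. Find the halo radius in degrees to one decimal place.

21.8°

n·sin(A/2) = 1.310 × sin 30° = 1.310 × 0.5000 = 0.6550.
D_min = 2·arcsin(0.6550) − 60° = 2 × 40.920° − 60° = 21.839°.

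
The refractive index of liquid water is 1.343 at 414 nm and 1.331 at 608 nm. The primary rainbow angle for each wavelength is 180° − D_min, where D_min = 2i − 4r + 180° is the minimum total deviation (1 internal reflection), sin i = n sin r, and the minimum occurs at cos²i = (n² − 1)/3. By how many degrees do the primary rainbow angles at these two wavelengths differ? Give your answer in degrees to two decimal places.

At 414 nm (n = 1.343): cos²i = 0.26788 → i = 58.830°, r = 39.577°, D_min = 139.354°, rainbow angle = 40.646°.
At 608 nm (n = 1.331): cos²i = 0.25719 → i = 59.527°, r = 40.356°, D_min = 137.630°, rainbow angle = 42.370°.
Angular width = |40.646° − 42.370°| = 1.724°.

1.72°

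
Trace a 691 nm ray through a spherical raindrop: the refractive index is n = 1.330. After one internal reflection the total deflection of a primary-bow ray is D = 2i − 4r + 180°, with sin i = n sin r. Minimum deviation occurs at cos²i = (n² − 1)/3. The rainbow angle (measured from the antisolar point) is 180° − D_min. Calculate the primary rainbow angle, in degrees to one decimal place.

cos²i = (1.76890 − 1)/3 = 0.25630; i = arccos(0.50626) = 59.585°.
sin r = sin 59.585°/1.330 = 0.64841; r = 40.422°.
D_min = 2·59.585° − 4·40.422° + 180° = 137.484°.
Rainbow angle = 180° − D_min = 42.516°.

42.5°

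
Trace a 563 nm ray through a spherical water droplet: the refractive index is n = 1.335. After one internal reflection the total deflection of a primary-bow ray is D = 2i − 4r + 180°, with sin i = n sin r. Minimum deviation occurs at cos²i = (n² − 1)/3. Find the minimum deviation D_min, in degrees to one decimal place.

cos²i = (1.78222 − 1)/3 = 0.26074; i = arccos(0.51063) = 59.294°.
sin r = sin 59.294°/1.335 = 0.64405; r = 40.094°.
D_min = 2·59.294° − 4·40.094° + 180° = 138.212°.

138.2°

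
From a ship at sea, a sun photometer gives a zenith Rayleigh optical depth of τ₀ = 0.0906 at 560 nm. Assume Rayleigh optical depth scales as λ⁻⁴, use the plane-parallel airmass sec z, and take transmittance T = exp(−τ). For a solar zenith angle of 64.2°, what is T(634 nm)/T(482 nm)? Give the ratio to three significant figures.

1.29

Airmass: sec 64.2° = 2.2976.
τ(634 nm) = 0.0906 × (560/634)⁴ × 2.2976 = 0.0906 × 0.6087 × 2.2976 = 0.1267.
τ(482 nm) = 0.0906 × (560/482)⁴ × 2.2976 = 0.0906 × 1.8221 × 2.2976 = 0.3793.
T(634)/T(482) = exp(τ_B − τ_A) = exp(0.2526) = 1.2873.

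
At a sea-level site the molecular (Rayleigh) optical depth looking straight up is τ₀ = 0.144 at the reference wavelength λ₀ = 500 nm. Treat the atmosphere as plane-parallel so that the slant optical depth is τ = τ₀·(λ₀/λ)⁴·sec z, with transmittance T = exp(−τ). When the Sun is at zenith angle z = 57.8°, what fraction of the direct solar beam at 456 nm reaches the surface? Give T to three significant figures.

0.677

sec 57.8° = 1.8766.
τ = 0.144 × (500/456)⁴ × 1.8766 = 0.144 × 1.4455 × 1.8766 = 0.3906.
T = exp(−0.3906) = 0.6766.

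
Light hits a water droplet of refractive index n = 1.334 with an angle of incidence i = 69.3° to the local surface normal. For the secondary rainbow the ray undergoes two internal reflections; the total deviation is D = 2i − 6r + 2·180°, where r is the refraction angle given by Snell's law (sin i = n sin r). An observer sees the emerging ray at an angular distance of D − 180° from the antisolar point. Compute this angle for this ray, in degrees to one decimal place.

sin r = sin 69.3° / 1.334 = 0.9354/1.334 = 0.7012; r = 44.53°.
D = 2·69.3° − 6·44.53° + 2·180° = 138.60° − 267.16° + 360° = 231.44°.
Angle from antisolar point = D − 180° = 51.44°.

51.4°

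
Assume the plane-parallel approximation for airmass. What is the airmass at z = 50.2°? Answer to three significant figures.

1.56

X = sec z = 1/cos 50.2° = 1/0.6401 = 1.5622.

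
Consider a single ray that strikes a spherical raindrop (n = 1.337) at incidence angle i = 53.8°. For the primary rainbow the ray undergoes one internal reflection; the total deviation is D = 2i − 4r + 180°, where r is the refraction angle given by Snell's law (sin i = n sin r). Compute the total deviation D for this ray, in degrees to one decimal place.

139.1°

sin r = sin 53.8° / 1.337 = 0.8070/1.337 = 0.6036; r = 37.13°.
D = 2·53.8° − 4·37.13° + 180° = 107.60° − 148.50° + 180° = 139.10°.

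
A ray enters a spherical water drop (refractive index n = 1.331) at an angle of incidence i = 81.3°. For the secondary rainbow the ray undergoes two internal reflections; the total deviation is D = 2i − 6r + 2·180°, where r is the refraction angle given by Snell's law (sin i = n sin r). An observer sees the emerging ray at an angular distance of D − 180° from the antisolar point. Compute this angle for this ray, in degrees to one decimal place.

54.8°

sin r = sin 81.3° / 1.331 = 0.9885/1.331 = 0.7427; r = 47.96°.
D = 2·81.3° − 6·47.96° + 2·180° = 162.60° − 287.76° + 360° = 234.84°.
Angle from antisolar point = D − 180° = 54.84°.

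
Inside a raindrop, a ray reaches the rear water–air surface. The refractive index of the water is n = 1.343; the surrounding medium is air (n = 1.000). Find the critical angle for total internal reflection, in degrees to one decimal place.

48.1°

sin θ_c = n_air / n = 1.000 / 1.343 = 0.7446.
θ_c = arcsin(0.7446) = 48.12°.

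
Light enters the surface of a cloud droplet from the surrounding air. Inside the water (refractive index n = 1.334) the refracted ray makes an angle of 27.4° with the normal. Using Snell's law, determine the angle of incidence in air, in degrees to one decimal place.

37.9°

Snell: sin θ_i = n · sin θ_r = 1.334 × sin 27.4° = 1.334 × 0.4602 = 0.6139.
θ_i = arcsin(0.6139) = 37.87°.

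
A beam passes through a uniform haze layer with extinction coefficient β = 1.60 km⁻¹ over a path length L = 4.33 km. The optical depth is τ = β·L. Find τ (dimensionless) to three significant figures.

τ = β·L = 1.60 × 4.33 = 6.9280.

6.93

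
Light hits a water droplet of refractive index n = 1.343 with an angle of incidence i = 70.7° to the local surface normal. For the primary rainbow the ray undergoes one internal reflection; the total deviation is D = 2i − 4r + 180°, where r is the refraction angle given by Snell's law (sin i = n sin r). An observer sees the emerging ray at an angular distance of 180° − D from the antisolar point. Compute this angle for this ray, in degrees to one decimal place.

sin r = sin 70.7° / 1.343 = 0.9438/1.343 = 0.7028; r = 44.65°.
D = 2·70.7° − 4·44.65° + 180° = 141.40° − 178.59° + 180° = 142.81°.
Angle from antisolar point = 180° − D = 37.19°.

37.2°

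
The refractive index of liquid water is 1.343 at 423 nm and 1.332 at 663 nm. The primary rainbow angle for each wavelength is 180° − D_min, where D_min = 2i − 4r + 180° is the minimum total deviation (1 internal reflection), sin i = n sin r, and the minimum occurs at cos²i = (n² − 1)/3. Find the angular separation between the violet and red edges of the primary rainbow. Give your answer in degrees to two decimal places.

At 423 nm (n = 1.343): cos²i = 0.26788 → i = 58.830°, r = 39.577°, D_min = 139.354°, rainbow angle = 40.646°.
At 663 nm (n = 1.332): cos²i = 0.25807 → i = 59.469°, r = 40.290°, D_min = 137.776°, rainbow angle = 42.224°.
Angular width = |40.646° − 42.224°| = 1.578°.

1.58°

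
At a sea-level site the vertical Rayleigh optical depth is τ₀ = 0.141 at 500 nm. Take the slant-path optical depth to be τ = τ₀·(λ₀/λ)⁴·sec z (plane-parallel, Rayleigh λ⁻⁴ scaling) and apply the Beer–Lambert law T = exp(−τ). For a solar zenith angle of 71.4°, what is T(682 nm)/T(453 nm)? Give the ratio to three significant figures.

Airmass: sec 71.4° = 3.1352.
τ(682 nm) = 0.141 × (500/682)⁴ × 3.1352 = 0.141 × 0.2889 × 3.1352 = 0.1277.
τ(453 nm) = 0.141 × (500/453)⁴ × 3.1352 = 0.141 × 1.4842 × 3.1352 = 0.6561.
T(682)/T(453) = exp(τ_B − τ_A) = exp(0.5284) = 1.6962.

1.70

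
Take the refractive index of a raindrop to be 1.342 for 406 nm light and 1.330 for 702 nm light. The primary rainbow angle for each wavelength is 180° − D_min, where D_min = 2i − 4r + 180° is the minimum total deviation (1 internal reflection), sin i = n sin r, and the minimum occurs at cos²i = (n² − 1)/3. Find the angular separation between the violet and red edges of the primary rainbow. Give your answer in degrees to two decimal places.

1.73°

At 406 nm (n = 1.342): cos²i = 0.26699 → i = 58.888°, r = 39.641°, D_min = 139.213°, rainbow angle = 40.787°.
At 702 nm (n = 1.330): cos²i = 0.25630 → i = 59.585°, r = 40.422°, D_min = 137.484°, rainbow angle = 42.516°.
Angular width = |40.787° − 42.516°| = 1.729°.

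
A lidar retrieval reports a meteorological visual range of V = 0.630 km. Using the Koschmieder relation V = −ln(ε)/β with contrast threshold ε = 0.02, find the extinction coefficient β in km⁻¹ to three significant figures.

β = −ln(0.02) / V = 3.912 / 0.630 = 6.2096 km⁻¹.

6.21 km⁻¹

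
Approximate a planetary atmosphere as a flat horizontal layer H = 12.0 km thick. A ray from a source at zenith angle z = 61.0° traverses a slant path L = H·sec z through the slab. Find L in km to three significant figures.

sec z = 1/cos 61.0° = 2.0627.
L = 12.0 × 2.0627 = 24.752 km.

24.8 km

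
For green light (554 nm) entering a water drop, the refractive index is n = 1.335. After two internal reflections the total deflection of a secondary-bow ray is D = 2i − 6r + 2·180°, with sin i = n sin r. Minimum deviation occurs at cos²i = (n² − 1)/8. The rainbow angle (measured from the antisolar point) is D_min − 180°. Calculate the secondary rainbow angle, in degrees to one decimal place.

51.4°

cos²i = (1.78222 − 1)/8 = 0.09778; i = arccos(0.31269) = 71.778°.
sin r = sin 71.778°/1.335 = 0.71150; r = 45.357°.
D_min = 2·71.778° − 6·45.357° + 360° = 231.414°.
Rainbow angle = D_min − 180° = 51.414°.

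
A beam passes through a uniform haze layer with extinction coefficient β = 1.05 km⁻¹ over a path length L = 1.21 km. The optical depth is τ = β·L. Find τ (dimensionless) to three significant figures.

1.27

τ = β·L = 1.05 × 1.21 = 1.2705.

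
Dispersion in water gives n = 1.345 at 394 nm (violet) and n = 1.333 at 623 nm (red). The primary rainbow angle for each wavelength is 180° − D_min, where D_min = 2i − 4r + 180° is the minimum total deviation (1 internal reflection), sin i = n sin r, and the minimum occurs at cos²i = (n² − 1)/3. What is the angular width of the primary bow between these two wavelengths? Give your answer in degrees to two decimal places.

1.71°

At 394 nm (n = 1.345): cos²i = 0.26967 → i = 58.715°, r = 39.448°, D_min = 139.635°, rainbow angle = 40.365°.
At 623 nm (n = 1.333): cos²i = 0.25896 → i = 59.410°, r = 40.225°, D_min = 137.922°, rainbow angle = 42.078°.
Angular width = |40.365° − 42.078°| = 1.713°.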